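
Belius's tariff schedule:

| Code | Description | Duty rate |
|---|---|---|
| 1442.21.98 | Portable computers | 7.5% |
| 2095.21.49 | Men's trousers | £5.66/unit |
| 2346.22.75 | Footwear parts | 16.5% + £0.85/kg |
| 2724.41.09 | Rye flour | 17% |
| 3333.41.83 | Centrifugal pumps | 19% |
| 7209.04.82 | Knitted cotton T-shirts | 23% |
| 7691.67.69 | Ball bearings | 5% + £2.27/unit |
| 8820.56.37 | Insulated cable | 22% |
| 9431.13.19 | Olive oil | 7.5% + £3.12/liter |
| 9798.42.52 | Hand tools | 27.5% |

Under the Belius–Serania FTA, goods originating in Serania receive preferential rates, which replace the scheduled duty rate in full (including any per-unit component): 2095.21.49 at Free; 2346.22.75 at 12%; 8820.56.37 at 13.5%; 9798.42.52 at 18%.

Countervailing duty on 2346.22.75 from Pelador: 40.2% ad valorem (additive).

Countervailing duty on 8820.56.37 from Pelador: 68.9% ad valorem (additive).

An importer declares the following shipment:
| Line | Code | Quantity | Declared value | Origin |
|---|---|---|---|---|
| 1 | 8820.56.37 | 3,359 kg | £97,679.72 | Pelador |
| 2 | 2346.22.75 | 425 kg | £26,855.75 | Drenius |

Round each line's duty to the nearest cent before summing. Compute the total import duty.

Line 1 (8820.56.37, Pelador, 3,359 kg, £97,679.72):
Base rate for 8820.56.37 is 22%.
8820.56.37 has an FTA preferential rate, but origin Pelador is not Serania; base rate stands.
Additional duty on 8820.56.37 from Pelador: +68.9%. Applied ad valorem rate: 22% + 68.9% = 90.9%.
Duty = £97,679.72 × 90.9% = £88,790.87.
Line 2 (2346.22.75, Drenius, 425 kg, £26,855.75):
Base rate for 2346.22.75 is 16.5% + £0.85/kg.
2346.22.75 has an FTA preferential rate, but origin Drenius is not Serania; base rate stands.
The additional-duty order on 2346.22.75 targets Pelador, not Drenius; it does not apply.
Duty = £26,855.75 × 16.5% + 425 × £0.85 = £4,792.45.
Total = £88,790.87 + £4,792.45 = £93,583.32.

£93,583.32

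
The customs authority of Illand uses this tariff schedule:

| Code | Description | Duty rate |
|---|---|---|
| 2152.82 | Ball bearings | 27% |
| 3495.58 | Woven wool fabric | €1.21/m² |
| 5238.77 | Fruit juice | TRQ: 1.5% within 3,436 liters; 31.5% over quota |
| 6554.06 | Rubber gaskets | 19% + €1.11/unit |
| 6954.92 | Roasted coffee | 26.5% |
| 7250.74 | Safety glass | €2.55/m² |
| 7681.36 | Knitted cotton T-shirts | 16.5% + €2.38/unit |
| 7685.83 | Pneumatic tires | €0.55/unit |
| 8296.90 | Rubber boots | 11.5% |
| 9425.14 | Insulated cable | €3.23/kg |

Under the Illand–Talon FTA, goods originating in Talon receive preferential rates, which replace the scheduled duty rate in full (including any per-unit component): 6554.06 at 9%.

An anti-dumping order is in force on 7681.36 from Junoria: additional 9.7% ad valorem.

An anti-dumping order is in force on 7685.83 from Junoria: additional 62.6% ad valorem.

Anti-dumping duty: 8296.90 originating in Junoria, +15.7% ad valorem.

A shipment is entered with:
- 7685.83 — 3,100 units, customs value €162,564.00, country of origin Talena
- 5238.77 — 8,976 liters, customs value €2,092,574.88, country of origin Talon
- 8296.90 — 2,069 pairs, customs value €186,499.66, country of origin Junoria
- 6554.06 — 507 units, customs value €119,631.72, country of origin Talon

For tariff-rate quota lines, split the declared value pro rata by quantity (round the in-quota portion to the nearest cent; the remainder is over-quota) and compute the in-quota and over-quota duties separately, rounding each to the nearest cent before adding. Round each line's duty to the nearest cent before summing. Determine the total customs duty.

Line 1 (7685.83, Talena, 3,100 units, €162,564.00):
Base rate for 7685.83 is €0.55/unit.
The additional-duty order on 7685.83 targets Junoria, not Talena; it does not apply.
Duty = 3,100 × €0.55 = €1,705.00.
Line 2 (5238.77, Talon, 8,976 liters, €2,092,574.88):
Code 5238.77 is under a tariff-rate quota (threshold 3,436 liters). In-quota: 3,436 liters at 1.5%; over-quota: 5,540 liters at 31.5%.
Pro-rata value split: in-quota = €2,092,574.88 × 3,436/8,976 = €801,034.68; over-quota = €2,092,574.88 − €801,034.68 = €1,291,540.20.
In-quota duty = €801,034.68 × 1.5% = €12,015.52. Over-quota duty = €1,291,540.20 × 31.5% = €406,835.16.
Line duty = €12,015.52 + €406,835.16 = €418,850.68.
Line 3 (8296.90, Junoria, 2,069 pairs, €186,499.66):
Base rate for 8296.90 is 11.5%.
Additional duty on 8296.90 from Junoria: +15.7%. Applied ad valorem rate: 11.5% + 15.7% = 27.2%.
Duty = €186,499.66 × 27.2% = €50,727.91.
Line 4 (6554.06, Talon, 507 units, €119,631.72):
Base rate for 6554.06 is 19% + €1.11/unit.
Origin Talon qualifies under the Illand–Talon agreement and 6554.06 is covered: preferential rate 9% applies instead.
Duty = €119,631.72 × 9% = €10,766.85.
Total = €1,705.00 + €418,850.68 + €50,727.91 + €10,766.85 = €482,050.44.

€482,050.44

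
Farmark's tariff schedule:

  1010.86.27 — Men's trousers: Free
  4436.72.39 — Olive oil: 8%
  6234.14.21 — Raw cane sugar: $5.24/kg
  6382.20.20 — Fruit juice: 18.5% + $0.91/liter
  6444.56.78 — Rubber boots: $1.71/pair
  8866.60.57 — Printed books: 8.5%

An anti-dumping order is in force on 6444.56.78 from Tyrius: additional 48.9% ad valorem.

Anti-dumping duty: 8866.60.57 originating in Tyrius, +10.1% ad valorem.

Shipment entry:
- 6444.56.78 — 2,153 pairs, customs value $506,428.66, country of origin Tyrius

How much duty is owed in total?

$251,325.24

Line 1 (6444.56.78, Tyrius, 2,153 pairs, $506,428.66):
Base rate for 6444.56.78 is $1.71/pair.
Additional duty on 6444.56.78 from Tyrius: +48.9% ad valorem. Applied ad valorem rate = 48.9%.
Duty = $506,428.66 × 48.9% + 2,153 × $1.71 = $251,325.24.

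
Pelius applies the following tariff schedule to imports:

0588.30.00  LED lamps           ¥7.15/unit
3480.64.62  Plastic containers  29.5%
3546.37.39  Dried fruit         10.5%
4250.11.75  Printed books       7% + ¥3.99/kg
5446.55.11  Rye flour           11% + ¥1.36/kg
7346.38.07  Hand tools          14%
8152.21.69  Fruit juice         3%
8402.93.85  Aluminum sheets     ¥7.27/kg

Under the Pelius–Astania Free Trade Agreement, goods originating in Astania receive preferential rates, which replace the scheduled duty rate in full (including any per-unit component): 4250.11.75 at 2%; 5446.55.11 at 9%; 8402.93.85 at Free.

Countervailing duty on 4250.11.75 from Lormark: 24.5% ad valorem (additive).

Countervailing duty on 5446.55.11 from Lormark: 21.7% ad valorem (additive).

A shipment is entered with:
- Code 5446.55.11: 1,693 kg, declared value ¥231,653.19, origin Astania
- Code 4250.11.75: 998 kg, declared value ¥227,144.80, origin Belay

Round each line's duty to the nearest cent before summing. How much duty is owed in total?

Line 1 (5446.55.11, Astania, 1,693 kg, ¥231,653.19):
Base rate for 5446.55.11 is 11% + ¥1.36/kg.
Origin Astania qualifies under the Pelius–Astania agreement and 5446.55.11 is covered: preferential rate 9% applies instead.
The additional-duty order on 5446.55.11 targets Lormark, not Astania; it does not apply.
Duty = ¥231,653.19 × 9% = ¥20,848.79.
Line 2 (4250.11.75, Belay, 998 kg, ¥227,144.80):
Base rate for 4250.11.75 is 7% + ¥3.99/kg.
4250.11.75 has an FTA preferential rate, but origin Belay is not Astania; base rate stands.
The additional-duty order on 4250.11.75 targets Lormark, not Belay; it does not apply.
Duty = ¥227,144.80 × 7% + 998 × ¥3.99 = ¥19,882.16.
Total = ¥20,848.79 + ¥19,882.16 = ¥40,730.95.

¥40,730.95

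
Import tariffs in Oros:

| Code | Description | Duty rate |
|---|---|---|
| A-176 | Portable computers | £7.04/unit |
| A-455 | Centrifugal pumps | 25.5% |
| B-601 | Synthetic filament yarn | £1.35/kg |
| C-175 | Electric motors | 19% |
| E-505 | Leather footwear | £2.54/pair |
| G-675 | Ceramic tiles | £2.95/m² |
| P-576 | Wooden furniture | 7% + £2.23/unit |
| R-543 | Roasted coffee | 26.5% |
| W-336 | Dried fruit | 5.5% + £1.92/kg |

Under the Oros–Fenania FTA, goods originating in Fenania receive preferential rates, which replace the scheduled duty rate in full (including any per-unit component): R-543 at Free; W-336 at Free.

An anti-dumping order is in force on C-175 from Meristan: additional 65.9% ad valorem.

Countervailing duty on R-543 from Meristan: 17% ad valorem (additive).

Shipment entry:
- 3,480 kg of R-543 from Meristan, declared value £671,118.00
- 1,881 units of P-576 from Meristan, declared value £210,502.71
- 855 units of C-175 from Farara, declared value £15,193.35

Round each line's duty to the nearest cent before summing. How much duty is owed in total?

Line 1 (R-543, Meristan, 3,480 kg, £671,118.00):
Base rate for R-543 is 26.5%.
R-543 has an FTA preferential rate, but origin Meristan is not Fenania; base rate stands.
Additional duty on R-543 from Meristan: +17%. Applied ad valorem rate: 26.5% + 17% = 43.5%.
Duty = £671,118.00 × 43.5% = £291,936.33.
Line 2 (P-576, Meristan, 1,881 units, £210,502.71):
Base rate for P-576 is 7% + £2.23/unit.
Duty = £210,502.71 × 7% + 1,881 × £2.23 = £18,929.82.
Line 3 (C-175, Farara, 855 units, £15,193.35):
Base rate for C-175 is 19%.
The additional-duty order on C-175 targets Meristan, not Farara; it does not apply.
Duty = £15,193.35 × 19% = £2,886.74.
Total = £291,936.33 + £18,929.82 + £2,886.74 = £313,752.89.

£313,752.89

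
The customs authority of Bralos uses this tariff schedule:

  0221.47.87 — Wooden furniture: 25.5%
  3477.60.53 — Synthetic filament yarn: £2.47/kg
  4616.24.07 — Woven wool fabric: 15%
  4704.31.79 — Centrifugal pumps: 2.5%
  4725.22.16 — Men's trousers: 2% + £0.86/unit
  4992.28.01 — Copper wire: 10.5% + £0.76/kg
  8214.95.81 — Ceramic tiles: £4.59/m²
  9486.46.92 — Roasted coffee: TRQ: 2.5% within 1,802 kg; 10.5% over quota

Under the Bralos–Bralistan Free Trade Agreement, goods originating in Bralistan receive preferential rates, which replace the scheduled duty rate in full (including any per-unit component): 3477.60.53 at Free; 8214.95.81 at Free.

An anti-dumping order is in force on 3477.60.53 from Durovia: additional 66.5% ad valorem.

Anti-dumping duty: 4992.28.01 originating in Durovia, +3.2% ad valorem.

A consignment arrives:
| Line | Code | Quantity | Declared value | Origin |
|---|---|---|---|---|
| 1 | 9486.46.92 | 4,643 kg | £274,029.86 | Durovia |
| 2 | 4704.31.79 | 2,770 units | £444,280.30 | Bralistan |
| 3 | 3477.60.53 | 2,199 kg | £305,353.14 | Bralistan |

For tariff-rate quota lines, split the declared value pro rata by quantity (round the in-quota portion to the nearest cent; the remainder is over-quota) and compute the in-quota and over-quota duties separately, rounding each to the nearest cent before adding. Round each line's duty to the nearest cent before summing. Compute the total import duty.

£31,371.82

Line 1 (9486.46.92, Durovia, 4,643 kg, £274,029.86):
Code 9486.46.92 is under a tariff-rate quota (threshold 1,802 kg). In-quota: 1,802 kg at 2.5%; over-quota: 2,841 kg at 10.5%.
Pro-rata value split: in-quota = £274,029.86 × 1,802/4,643 = £106,354.04; over-quota = £274,029.86 − £106,354.04 = £167,675.82.
In-quota duty = £106,354.04 × 2.5% = £2,658.85. Over-quota duty = £167,675.82 × 10.5% = £17,605.96.
Line duty = £2,658.85 + £17,605.96 = £20,264.81.
Line 2 (4704.31.79, Bralistan, 2,770 units, £444,280.30):
Base rate for 4704.31.79 is 2.5%.
Origin Bralistan is the FTA partner but 4704.31.79 is not on the preference list; base rate stands.
Duty = £444,280.30 × 2.5% = £11,107.01.
Line 3 (3477.60.53, Bralistan, 2,199 kg, £305,353.14):
Base rate for 3477.60.53 is £2.47/kg.
Origin Bralistan qualifies under the Bralos–Bralistan agreement and 3477.60.53 is covered: preferential rate Free applies instead.
The additional-duty order on 3477.60.53 targets Durovia, not Bralistan; it does not apply.
Duty = £305,353.14 × 0% = £0.00.
Total = £20,264.81 + £11,107.01 + £0.00 = £31,371.82.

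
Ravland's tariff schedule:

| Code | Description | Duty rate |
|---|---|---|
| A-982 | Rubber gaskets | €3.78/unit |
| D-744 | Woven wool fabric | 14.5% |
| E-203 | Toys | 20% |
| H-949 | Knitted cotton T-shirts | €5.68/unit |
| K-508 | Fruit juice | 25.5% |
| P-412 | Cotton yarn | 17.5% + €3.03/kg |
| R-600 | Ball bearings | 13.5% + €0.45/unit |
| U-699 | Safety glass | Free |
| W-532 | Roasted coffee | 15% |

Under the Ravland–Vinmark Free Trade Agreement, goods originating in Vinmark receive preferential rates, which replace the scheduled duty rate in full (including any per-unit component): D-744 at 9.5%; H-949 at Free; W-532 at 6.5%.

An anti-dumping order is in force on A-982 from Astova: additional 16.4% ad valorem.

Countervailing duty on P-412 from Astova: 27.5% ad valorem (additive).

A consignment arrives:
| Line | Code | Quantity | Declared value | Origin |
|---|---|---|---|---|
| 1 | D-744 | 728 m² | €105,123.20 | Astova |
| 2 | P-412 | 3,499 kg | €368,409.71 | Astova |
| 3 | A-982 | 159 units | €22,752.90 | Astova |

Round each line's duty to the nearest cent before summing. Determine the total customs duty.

Line 1 (D-744, Astova, 728 m², €105,123.20):
Base rate for D-744 is 14.5%.
D-744 has an FTA preferential rate, but origin Astova is not Vinmark; base rate stands.
Duty = €105,123.20 × 14.5% = €15,242.86.
Line 2 (P-412, Astova, 3,499 kg, €368,409.71):
Base rate for P-412 is 17.5% + €3.03/kg.
Additional duty on P-412 from Astova: +27.5%. Applied ad valorem rate: 17.5% + 27.5% = 45%.
Duty = €368,409.71 × 45% + 3,499 × €3.03 = €176,386.34.
Line 3 (A-982, Astova, 159 units, €22,752.90):
Base rate for A-982 is €3.78/unit.
Additional duty on A-982 from Astova: +16.4% ad valorem. Applied ad valorem rate = 16.4%.
Duty = €22,752.90 × 16.4% + 159 × €3.78 = €4,332.50.
Total = €15,242.86 + €176,386.34 + €4,332.50 = €195,961.70.

€195,961.70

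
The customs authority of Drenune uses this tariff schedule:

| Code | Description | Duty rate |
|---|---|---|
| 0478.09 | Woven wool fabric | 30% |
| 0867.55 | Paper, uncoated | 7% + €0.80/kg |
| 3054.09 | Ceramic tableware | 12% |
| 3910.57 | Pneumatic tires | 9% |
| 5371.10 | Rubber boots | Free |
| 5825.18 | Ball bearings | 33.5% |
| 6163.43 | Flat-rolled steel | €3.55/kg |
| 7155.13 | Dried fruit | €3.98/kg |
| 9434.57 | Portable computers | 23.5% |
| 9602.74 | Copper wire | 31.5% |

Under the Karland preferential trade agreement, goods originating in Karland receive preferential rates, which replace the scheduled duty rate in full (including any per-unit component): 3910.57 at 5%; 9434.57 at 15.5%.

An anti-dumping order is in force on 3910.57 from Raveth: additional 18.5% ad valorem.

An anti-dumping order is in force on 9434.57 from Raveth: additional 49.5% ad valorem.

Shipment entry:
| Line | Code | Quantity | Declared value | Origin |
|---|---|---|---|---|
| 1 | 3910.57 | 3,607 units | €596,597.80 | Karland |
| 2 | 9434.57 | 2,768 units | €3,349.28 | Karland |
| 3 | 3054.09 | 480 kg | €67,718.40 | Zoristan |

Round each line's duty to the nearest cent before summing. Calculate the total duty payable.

Line 1 (3910.57, Karland, 3,607 units, €596,597.80):
Base rate for 3910.57 is 9%.
Origin Karland qualifies under the Drenune–Karland agreement and 3910.57 is covered: preferential rate 5% applies instead.
The additional-duty order on 3910.57 targets Raveth, not Karland; it does not apply.
Duty = €596,597.80 × 5% = €29,829.89.
Line 2 (9434.57, Karland, 2,768 units, €3,349.28):
Base rate for 9434.57 is 23.5%.
Origin Karland qualifies under the Drenune–Karland agreement and 9434.57 is covered: preferential rate 15.5% applies instead.
The additional-duty order on 9434.57 targets Raveth, not Karland; it does not apply.
Duty = €3,349.28 × 15.5% = €519.14.
Line 3 (3054.09, Zoristan, 480 kg, €67,718.40):
Base rate for 3054.09 is 12%.
Duty = €67,718.40 × 12% = €8,126.21.
Total = €29,829.89 + €519.14 + €8,126.21 = €38,475.24.

€38,475.24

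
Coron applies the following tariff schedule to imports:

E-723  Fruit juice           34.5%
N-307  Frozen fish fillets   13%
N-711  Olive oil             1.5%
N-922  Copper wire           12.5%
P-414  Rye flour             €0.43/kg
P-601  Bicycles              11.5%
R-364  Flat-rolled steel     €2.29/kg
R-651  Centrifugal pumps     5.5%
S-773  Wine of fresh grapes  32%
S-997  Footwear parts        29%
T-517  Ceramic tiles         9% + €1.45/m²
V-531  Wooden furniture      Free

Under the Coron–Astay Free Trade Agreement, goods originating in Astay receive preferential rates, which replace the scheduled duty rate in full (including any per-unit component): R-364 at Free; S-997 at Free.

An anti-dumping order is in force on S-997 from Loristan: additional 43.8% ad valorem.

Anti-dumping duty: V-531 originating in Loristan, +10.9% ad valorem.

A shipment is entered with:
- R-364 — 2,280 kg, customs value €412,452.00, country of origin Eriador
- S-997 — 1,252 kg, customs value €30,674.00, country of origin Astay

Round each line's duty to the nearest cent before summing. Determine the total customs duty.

Line 1 (R-364, Eriador, 2,280 kg, €412,452.00):
Base rate for R-364 is €2.29/kg.
R-364 has an FTA preferential rate, but origin Eriador is not Astay; base rate stands.
Duty = 2,280 × €2.29 = €5,221.20.
Line 2 (S-997, Astay, 1,252 kg, €30,674.00):
Base rate for S-997 is 29%.
Origin Astay qualifies under the Coron–Astay agreement and S-997 is covered: preferential rate Free applies instead.
The additional-duty order on S-997 targets Loristan, not Astay; it does not apply.
Duty = €30,674.00 × 0% = €0.00.
Total = €5,221.20 + €0.00 = €5,221.20.

€5,221.20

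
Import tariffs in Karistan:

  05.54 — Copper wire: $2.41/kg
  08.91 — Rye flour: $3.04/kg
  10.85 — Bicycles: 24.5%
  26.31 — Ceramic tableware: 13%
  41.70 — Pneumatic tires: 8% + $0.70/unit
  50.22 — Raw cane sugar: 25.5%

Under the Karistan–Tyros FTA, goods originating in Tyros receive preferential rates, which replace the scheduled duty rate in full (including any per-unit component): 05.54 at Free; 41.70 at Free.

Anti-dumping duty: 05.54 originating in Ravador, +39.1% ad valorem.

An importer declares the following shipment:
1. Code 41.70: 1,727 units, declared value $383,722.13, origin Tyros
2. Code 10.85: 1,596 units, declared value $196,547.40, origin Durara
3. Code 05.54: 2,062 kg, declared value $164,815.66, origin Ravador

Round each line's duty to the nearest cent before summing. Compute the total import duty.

Line 1 (41.70, Tyros, 1,727 units, $383,722.13):
Base rate for 41.70 is 8% + $0.70/unit.
Origin Tyros qualifies under the Karistan–Tyros agreement and 41.70 is covered: preferential rate Free applies instead.
Duty = $383,722.13 × 0% = $0.00.
Line 2 (10.85, Durara, 1,596 units, $196,547.40):
Base rate for 10.85 is 24.5%.
Duty = $196,547.40 × 24.5% = $48,154.11.
Line 3 (05.54, Ravador, 2,062 kg, $164,815.66):
Base rate for 05.54 is $2.41/kg.
05.54 has an FTA preferential rate, but origin Ravador is not Tyros; base rate stands.
Additional duty on 05.54 from Ravador: +39.1% ad valorem. Applied ad valorem rate = 39.1%.
Duty = $164,815.66 × 39.1% + 2,062 × $2.41 = $69,412.34.
Total = $0.00 + $48,154.11 + $69,412.34 = $117,566.45.

$117,566.45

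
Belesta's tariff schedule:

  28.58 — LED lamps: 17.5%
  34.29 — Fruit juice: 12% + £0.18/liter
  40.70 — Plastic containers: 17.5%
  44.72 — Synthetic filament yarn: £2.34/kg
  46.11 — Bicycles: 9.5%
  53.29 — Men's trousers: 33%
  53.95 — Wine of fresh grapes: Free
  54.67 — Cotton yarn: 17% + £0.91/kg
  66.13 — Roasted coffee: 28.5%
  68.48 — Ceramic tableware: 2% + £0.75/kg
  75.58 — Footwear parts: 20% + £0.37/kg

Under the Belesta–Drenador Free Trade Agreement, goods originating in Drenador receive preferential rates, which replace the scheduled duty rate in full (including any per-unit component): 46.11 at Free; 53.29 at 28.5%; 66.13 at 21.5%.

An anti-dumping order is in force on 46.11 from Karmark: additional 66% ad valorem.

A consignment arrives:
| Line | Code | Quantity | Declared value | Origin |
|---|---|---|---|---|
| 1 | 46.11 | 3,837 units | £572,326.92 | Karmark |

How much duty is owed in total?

£432,106.82

Line 1 (46.11, Karmark, 3,837 units, £572,326.92):
Base rate for 46.11 is 9.5%.
46.11 has an FTA preferential rate, but origin Karmark is not Drenador; base rate stands.
Additional duty on 46.11 from Karmark: +66%. Applied ad valorem rate: 9.5% + 66% = 75.5%.
Duty = £572,326.92 × 75.5% = £432,106.82.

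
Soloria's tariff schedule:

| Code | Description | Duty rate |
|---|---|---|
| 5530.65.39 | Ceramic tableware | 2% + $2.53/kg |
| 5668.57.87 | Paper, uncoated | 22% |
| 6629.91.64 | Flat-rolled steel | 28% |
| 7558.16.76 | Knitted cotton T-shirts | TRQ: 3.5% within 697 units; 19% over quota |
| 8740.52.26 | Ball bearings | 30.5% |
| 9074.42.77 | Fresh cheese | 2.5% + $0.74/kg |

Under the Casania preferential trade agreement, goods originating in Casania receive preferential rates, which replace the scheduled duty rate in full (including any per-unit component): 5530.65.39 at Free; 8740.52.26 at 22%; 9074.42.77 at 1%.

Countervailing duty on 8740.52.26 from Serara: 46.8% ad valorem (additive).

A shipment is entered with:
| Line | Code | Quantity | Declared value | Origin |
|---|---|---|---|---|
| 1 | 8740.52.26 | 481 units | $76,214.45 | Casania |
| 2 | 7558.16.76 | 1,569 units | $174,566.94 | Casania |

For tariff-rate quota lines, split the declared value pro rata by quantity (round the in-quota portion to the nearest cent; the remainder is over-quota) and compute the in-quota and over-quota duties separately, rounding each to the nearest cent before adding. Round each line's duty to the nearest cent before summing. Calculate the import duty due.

Line 1 (8740.52.26, Casania, 481 units, $76,214.45):
Base rate for 8740.52.26 is 30.5%.
Origin Casania qualifies under the Soloria–Casania agreement and 8740.52.26 is covered: preferential rate 22% applies instead.
The additional-duty order on 8740.52.26 targets Serara, not Casania; it does not apply.
Duty = $76,214.45 × 22% = $16,767.18.
Line 2 (7558.16.76, Casania, 1,569 units, $174,566.94):
Code 7558.16.76 is under a tariff-rate quota (threshold 697 units). In-quota: 697 units at 3.5%; over-quota: 872 units at 19%.
Pro-rata value split: in-quota = $174,566.94 × 697/1,569 = $77,548.22; over-quota = $174,566.94 − $77,548.22 = $97,018.72.
In-quota duty = $77,548.22 × 3.5% = $2,714.19. Over-quota duty = $97,018.72 × 19% = $18,433.56.
Line duty = $2,714.19 + $18,433.56 = $21,147.75.
Total = $16,767.18 + $21,147.75 = $37,914.93.

$37,914.93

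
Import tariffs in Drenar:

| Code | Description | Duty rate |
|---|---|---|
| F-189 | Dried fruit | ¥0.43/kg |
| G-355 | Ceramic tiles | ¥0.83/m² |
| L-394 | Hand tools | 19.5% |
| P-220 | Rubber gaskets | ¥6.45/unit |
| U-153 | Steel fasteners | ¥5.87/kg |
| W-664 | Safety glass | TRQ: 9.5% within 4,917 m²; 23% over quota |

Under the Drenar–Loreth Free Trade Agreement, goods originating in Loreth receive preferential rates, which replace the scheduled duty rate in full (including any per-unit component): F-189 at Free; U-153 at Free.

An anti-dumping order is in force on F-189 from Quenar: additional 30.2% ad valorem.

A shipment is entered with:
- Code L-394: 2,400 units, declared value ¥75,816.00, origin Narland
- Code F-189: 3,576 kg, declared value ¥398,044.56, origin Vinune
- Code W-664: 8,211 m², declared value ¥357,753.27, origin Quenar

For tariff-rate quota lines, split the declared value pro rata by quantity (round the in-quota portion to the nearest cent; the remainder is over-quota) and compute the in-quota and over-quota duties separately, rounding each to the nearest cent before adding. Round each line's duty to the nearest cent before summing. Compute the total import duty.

Line 1 (L-394, Narland, 2,400 units, ¥75,816.00):
Base rate for L-394 is 19.5%.
Duty = ¥75,816.00 × 19.5% = ¥14,784.12.
Line 2 (F-189, Vinune, 3,576 kg, ¥398,044.56):
Base rate for F-189 is ¥0.43/kg.
F-189 has an FTA preferential rate, but origin Vinune is not Loreth; base rate stands.
The additional-duty order on F-189 targets Quenar, not Vinune; it does not apply.
Duty = 3,576 × ¥0.43 = ¥1,537.68.
Line 3 (W-664, Quenar, 8,211 m², ¥357,753.27):
Code W-664 is under a tariff-rate quota (threshold 4,917 m²). In-quota: 4,917 m² at 9.5%; over-quota: 3,294 m² at 23%.
Pro-rata value split: in-quota = ¥357,753.27 × 4,917/8,211 = ¥214,233.69; over-quota = ¥357,753.27 − ¥214,233.69 = ¥143,519.58.
In-quota duty = ¥214,233.69 × 9.5% = ¥20,352.20. Over-quota duty = ¥143,519.58 × 23% = ¥33,009.50.
Line duty = ¥20,352.20 + ¥33,009.50 = ¥53,361.70.
Total = ¥14,784.12 + ¥1,537.68 + ¥53,361.70 = ¥69,683.50.

¥69,683.50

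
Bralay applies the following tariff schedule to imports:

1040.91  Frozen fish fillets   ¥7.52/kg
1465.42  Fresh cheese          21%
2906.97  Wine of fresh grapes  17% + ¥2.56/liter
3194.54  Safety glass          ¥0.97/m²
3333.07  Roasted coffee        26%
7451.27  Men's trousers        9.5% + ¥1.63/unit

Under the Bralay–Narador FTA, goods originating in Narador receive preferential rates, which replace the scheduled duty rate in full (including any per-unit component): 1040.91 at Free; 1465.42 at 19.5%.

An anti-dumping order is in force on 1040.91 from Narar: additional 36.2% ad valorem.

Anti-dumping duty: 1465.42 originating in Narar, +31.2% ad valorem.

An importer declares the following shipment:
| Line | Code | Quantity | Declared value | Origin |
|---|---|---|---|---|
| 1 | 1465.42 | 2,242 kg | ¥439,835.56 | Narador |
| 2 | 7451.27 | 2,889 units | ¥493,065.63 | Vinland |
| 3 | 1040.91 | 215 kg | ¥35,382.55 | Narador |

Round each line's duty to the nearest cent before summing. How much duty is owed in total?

Line 1 (1465.42, Narador, 2,242 kg, ¥439,835.56):
Base rate for 1465.42 is 21%.
Origin Narador qualifies under the Bralay–Narador agreement and 1465.42 is covered: preferential rate 19.5% applies instead.
The additional-duty order on 1465.42 targets Narar, not Narador; it does not apply.
Duty = ¥439,835.56 × 19.5% = ¥85,767.93.
Line 2 (7451.27, Vinland, 2,889 units, ¥493,065.63):
Base rate for 7451.27 is 9.5% + ¥1.63/unit.
Duty = ¥493,065.63 × 9.5% + 2,889 × ¥1.63 = ¥51,550.30.
Line 3 (1040.91, Narador, 215 kg, ¥35,382.55):
Base rate for 1040.91 is ¥7.52/kg.
Origin Narador qualifies under the Bralay–Narador agreement and 1040.91 is covered: preferential rate Free applies instead.
The additional-duty order on 1040.91 targets Narar, not Narador; it does not apply.
Duty = ¥35,382.55 × 0% = ¥0.00.
Total = ¥85,767.93 + ¥51,550.30 + ¥0.00 = ¥137,318.23.

¥137,318.23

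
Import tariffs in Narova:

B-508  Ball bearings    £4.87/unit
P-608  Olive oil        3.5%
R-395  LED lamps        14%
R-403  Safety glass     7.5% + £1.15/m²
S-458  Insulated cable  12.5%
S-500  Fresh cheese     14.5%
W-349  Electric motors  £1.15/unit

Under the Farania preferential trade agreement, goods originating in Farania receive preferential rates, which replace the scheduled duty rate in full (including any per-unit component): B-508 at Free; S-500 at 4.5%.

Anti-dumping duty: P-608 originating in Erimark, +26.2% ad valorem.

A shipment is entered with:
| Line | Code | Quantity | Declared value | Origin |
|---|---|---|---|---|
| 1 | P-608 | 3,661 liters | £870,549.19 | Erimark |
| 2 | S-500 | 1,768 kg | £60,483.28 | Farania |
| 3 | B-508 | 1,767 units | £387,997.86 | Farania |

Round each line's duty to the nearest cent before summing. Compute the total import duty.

£261,274.86

Line 1 (P-608, Erimark, 3,661 liters, £870,549.19):
Base rate for P-608 is 3.5%.
Additional duty on P-608 from Erimark: +26.2%. Applied ad valorem rate: 3.5% + 26.2% = 29.7%.
Duty = £870,549.19 × 29.7% = £258,553.11.
Line 2 (S-500, Farania, 1,768 kg, £60,483.28):
Base rate for S-500 is 14.5%.
Origin Farania qualifies under the Narova–Farania agreement and S-500 is covered: preferential rate 4.5% applies instead.
Duty = £60,483.28 × 4.5% = £2,721.75.
Line 3 (B-508, Farania, 1,767 units, £387,997.86):
Base rate for B-508 is £4.87/unit.
Origin Farania qualifies under the Narova–Farania agreement and B-508 is covered: preferential rate Free applies instead.
Duty = £387,997.86 × 0% = £0.00.
Total = £258,553.11 + £2,721.75 + £0.00 = £261,274.86.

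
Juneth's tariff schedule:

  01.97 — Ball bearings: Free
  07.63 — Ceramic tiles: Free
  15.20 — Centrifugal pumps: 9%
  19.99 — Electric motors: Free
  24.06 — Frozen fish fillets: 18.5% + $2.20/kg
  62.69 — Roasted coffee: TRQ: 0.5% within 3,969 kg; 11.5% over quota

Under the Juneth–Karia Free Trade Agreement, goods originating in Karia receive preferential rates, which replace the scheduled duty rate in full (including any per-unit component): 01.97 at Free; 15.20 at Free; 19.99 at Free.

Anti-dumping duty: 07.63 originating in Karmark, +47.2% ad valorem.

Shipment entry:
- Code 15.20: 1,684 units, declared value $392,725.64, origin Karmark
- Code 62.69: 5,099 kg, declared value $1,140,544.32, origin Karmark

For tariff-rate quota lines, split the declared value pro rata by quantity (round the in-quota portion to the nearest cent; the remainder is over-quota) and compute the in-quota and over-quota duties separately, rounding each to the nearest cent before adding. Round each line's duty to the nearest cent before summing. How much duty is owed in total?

Line 1 (15.20, Karmark, 1,684 units, $392,725.64):
Base rate for 15.20 is 9%.
15.20 has an FTA preferential rate, but origin Karmark is not Karia; base rate stands.
Duty = $392,725.64 × 9% = $35,345.31.
Line 2 (62.69, Karmark, 5,099 kg, $1,140,544.32):
Code 62.69 is under a tariff-rate quota (threshold 3,969 kg). In-quota: 3,969 kg at 0.5%; over-quota: 1,130 kg at 11.5%.
Pro-rata value split: in-quota = $1,140,544.32 × 3,969/5,099 = $887,785.92; over-quota = $1,140,544.32 − $887,785.92 = $252,758.40.
In-quota duty = $887,785.92 × 0.5% = $4,438.93. Over-quota duty = $252,758.40 × 11.5% = $29,067.22.
Line duty = $4,438.93 + $29,067.22 = $33,506.15.
Total = $35,345.31 + $33,506.15 = $68,851.46.

$68,851.46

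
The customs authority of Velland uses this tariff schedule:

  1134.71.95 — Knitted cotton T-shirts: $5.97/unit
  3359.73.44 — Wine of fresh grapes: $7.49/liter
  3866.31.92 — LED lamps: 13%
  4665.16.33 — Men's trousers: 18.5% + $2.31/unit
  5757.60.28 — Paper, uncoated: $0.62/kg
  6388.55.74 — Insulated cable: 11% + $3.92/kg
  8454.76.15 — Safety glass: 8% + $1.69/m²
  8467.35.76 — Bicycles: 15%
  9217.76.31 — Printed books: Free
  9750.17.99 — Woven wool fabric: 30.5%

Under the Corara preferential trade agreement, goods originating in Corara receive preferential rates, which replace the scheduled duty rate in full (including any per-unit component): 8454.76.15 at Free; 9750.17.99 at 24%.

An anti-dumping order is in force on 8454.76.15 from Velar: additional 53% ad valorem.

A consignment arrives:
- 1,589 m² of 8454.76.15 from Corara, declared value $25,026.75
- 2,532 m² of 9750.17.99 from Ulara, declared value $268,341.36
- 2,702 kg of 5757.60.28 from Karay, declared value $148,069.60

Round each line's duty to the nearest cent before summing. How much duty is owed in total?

$83,519.35

Line 1 (8454.76.15, Corara, 1,589 m², $25,026.75):
Base rate for 8454.76.15 is 8% + $1.69/m².
Origin Corara qualifies under the Velland–Corara agreement and 8454.76.15 is covered: preferential rate Free applies instead.
The additional-duty order on 8454.76.15 targets Velar, not Corara; it does not apply.
Duty = $25,026.75 × 0% = $0.00.
Line 2 (9750.17.99, Ulara, 2,532 m², $268,341.36):
Base rate for 9750.17.99 is 30.5%.
9750.17.99 has an FTA preferential rate, but origin Ulara is not Corara; base rate stands.
Duty = $268,341.36 × 30.5% = $81,844.11.
Line 3 (5757.60.28, Karay, 2,702 kg, $148,069.60):
Base rate for 5757.60.28 is $0.62/kg.
Duty = 2,702 × $0.62 = $1,675.24.
Total = $0.00 + $81,844.11 + $1,675.24 = $83,519.35.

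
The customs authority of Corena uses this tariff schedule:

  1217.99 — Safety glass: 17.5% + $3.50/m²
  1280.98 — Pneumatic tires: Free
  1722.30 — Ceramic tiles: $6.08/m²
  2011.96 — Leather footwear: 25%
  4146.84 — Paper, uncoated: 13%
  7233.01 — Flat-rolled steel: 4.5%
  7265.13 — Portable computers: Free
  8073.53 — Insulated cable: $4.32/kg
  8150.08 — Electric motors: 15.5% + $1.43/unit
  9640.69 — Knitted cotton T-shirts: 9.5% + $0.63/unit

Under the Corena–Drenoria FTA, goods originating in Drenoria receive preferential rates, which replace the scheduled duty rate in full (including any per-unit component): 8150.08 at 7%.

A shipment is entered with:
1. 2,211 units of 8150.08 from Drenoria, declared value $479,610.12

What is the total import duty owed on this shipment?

$33,572.71

Line 1 (8150.08, Drenoria, 2,211 units, $479,610.12):
Base rate for 8150.08 is 15.5% + $1.43/unit.
Origin Drenoria qualifies under the Corena–Drenoria agreement and 8150.08 is covered: preferential rate 7% applies instead.
Duty = $479,610.12 × 7% = $33,572.71.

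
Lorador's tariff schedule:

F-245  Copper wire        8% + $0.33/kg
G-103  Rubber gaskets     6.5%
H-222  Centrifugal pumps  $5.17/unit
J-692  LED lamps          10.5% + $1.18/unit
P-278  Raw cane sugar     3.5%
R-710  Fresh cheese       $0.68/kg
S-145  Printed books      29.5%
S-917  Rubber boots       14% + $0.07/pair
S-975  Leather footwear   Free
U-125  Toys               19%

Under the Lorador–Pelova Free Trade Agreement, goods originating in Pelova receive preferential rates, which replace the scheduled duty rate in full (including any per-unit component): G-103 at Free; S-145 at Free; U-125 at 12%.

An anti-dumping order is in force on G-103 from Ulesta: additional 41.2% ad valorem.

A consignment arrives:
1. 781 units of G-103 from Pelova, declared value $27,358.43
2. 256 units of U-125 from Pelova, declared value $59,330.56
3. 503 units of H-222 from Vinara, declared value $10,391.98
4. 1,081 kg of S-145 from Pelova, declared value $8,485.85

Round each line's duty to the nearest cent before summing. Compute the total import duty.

Line 1 (G-103, Pelova, 781 units, $27,358.43):
Base rate for G-103 is 6.5%.
Origin Pelova qualifies under the Lorador–Pelova agreement and G-103 is covered: preferential rate Free applies instead.
The additional-duty order on G-103 targets Ulesta, not Pelova; it does not apply.
Duty = $27,358.43 × 0% = $0.00.
Line 2 (U-125, Pelova, 256 units, $59,330.56):
Base rate for U-125 is 19%.
Origin Pelova qualifies under the Lorador–Pelova agreement and U-125 is covered: preferential rate 12% applies instead.
Duty = $59,330.56 × 12% = $7,119.67.
Line 3 (H-222, Vinara, 503 units, $10,391.98):
Base rate for H-222 is $5.17/unit.
Duty = 503 × $5.17 = $2,600.51.
Line 4 (S-145, Pelova, 1,081 kg, $8,485.85):
Base rate for S-145 is 29.5%.
Origin Pelova qualifies under the Lorador–Pelova agreement and S-145 is covered: preferential rate Free applies instead.
Duty = $8,485.85 × 0% = $0.00.
Total = $0.00 + $7,119.67 + $2,600.51 + $0.00 = $9,720.18.

$9,720.18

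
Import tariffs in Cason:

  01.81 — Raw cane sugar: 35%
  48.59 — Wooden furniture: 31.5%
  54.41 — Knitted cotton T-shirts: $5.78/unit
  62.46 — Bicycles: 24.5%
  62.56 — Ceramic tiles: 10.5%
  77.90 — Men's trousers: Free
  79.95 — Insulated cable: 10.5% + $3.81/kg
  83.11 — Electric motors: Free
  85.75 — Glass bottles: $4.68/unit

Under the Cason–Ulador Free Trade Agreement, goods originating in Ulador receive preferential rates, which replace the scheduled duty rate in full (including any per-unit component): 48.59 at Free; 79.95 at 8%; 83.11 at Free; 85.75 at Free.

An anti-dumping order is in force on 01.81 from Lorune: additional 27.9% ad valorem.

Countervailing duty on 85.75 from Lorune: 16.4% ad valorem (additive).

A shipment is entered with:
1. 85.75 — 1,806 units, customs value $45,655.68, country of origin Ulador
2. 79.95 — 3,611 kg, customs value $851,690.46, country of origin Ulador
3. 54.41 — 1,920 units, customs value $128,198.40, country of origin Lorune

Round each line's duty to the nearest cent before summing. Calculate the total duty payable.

$79,232.84

Line 1 (85.75, Ulador, 1,806 units, $45,655.68):
Base rate for 85.75 is $4.68/unit.
Origin Ulador qualifies under the Cason–Ulador agreement and 85.75 is covered: preferential rate Free applies instead.
The additional-duty order on 85.75 targets Lorune, not Ulador; it does not apply.
Duty = $45,655.68 × 0% = $0.00.
Line 2 (79.95, Ulador, 3,611 kg, $851,690.46):
Base rate for 79.95 is 10.5% + $3.81/kg.
Origin Ulador qualifies under the Cason–Ulador agreement and 79.95 is covered: preferential rate 8% applies instead.
Duty = $851,690.46 × 8% = $68,135.24.
Line 3 (54.41, Lorune, 1,920 units, $128,198.40):
Base rate for 54.41 is $5.78/unit.
Duty = 1,920 × $5.78 = $11,097.60.
Total = $0.00 + $68,135.24 + $11,097.60 = $79,232.84.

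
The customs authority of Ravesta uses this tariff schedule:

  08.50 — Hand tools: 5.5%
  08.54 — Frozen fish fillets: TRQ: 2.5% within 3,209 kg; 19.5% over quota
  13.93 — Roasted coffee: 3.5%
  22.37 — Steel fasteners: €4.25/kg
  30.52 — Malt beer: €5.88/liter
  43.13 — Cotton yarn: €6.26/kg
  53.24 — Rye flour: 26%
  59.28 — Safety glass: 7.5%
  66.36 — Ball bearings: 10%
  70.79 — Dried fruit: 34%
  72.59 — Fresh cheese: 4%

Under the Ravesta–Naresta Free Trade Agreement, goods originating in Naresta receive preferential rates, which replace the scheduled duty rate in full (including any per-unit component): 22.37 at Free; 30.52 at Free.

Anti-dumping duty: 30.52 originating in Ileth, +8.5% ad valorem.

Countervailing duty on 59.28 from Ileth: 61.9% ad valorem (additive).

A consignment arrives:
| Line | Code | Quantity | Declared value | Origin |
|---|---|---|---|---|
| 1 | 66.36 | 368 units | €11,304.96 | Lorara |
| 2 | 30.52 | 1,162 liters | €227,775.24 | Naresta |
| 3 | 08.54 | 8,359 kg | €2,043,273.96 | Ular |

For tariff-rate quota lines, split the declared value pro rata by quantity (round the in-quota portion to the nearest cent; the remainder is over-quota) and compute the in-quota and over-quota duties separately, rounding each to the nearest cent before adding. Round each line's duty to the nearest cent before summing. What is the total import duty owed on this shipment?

€266,219.57

Line 1 (66.36, Lorara, 368 units, €11,304.96):
Base rate for 66.36 is 10%.
Duty = €11,304.96 × 10% = €1,130.50.
Line 2 (30.52, Naresta, 1,162 liters, €227,775.24):
Base rate for 30.52 is €5.88/liter.
Origin Naresta qualifies under the Ravesta–Naresta agreement and 30.52 is covered: preferential rate Free applies instead.
The additional-duty order on 30.52 targets Ileth, not Naresta; it does not apply.
Duty = €227,775.24 × 0% = €0.00.
Line 3 (08.54, Ular, 8,359 kg, €2,043,273.96):
Code 08.54 is under a tariff-rate quota (threshold 3,209 kg). In-quota: 3,209 kg at 2.5%; over-quota: 5,150 kg at 19.5%.
Pro-rata value split: in-quota = €2,043,273.96 × 3,209/8,359 = €784,407.96; over-quota = €2,043,273.96 − €784,407.96 = €1,258,866.00.
In-quota duty = €784,407.96 × 2.5% = €19,610.20. Over-quota duty = €1,258,866.00 × 19.5% = €245,478.87.
Line duty = €19,610.20 + €245,478.87 = €265,089.07.
Total = €1,130.50 + €0.00 + €265,089.07 = €266,219.57.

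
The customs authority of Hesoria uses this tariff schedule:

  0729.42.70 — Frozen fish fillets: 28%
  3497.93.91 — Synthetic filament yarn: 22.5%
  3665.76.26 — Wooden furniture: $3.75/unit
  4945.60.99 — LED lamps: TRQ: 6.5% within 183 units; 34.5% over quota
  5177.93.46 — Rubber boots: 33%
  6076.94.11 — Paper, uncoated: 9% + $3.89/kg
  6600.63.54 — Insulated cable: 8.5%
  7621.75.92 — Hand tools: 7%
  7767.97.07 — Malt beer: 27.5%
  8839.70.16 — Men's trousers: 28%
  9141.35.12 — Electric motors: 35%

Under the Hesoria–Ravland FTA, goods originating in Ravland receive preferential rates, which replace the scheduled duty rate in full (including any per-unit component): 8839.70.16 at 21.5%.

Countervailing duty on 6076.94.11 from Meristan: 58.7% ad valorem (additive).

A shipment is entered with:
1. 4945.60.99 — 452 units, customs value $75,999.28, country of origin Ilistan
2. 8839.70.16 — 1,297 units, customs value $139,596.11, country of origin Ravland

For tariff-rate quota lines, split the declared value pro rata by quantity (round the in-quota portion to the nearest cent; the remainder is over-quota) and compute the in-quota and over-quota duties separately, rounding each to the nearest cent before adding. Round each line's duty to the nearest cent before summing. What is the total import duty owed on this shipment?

$47,617.42

Line 1 (4945.60.99, Ilistan, 452 units, $75,999.28):
Code 4945.60.99 is under a tariff-rate quota (threshold 183 units). In-quota: 183 units at 6.5%; over-quota: 269 units at 34.5%.
Pro-rata value split: in-quota = $75,999.28 × 183/452 = $30,769.62; over-quota = $75,999.28 − $30,769.62 = $45,229.66.
In-quota duty = $30,769.62 × 6.5% = $2,000.03. Over-quota duty = $45,229.66 × 34.5% = $15,604.23.
Line duty = $2,000.03 + $15,604.23 = $17,604.26.
Line 2 (8839.70.16, Ravland, 1,297 units, $139,596.11):
Base rate for 8839.70.16 is 28%.
Origin Ravland qualifies under the Hesoria–Ravland agreement and 8839.70.16 is covered: preferential rate 21.5% applies instead.
Duty = $139,596.11 × 21.5% = $30,013.16.
Total = $17,604.26 + $30,013.16 = $47,617.42.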